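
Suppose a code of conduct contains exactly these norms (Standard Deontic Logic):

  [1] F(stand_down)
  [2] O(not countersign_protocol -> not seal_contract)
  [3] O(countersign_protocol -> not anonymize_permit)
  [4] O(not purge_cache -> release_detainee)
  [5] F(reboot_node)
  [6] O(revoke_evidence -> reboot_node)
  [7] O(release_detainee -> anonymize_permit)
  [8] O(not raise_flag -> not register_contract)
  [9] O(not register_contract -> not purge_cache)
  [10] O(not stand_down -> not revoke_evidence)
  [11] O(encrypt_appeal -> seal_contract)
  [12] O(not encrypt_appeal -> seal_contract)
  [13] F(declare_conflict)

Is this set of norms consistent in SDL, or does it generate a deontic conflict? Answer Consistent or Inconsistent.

Consistent

Premise 6 is O(revoke_evidence -> reboot_node), but O(revoke_evidence) is not derivable from the premises, so it does not yield O(reboot_node).
So O(reboot_node) is not derivable, and the apparent clash with O(not reboot_node) does not arise.
A world satisfying every obligation exists (e.g. anonymize_permit=false, countersign_protocol=true, declare_conflict=false, encrypt_appeal=false, purge_cache=true, raise_flag=true, reboot_node=false, register_contract=true, release_detainee=false, revoke_evidence=false, seal_contract=true, stand_down=false); no atom is both obligatory and forbidden, so the set is consistent.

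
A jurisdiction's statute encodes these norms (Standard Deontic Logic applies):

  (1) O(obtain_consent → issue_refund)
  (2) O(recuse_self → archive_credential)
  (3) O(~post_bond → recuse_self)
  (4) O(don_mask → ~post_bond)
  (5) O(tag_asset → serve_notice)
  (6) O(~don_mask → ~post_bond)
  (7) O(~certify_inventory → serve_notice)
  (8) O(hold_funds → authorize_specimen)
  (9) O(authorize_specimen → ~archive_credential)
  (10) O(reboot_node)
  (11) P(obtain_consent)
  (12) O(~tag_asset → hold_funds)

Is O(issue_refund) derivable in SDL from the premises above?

Premise 1 is O(obtain_consent → issue_refund), but O(obtain_consent) is not derivable from the premises (the permission P(obtain_consent) asserts only ~O(~obtain_consent), not O(obtain_consent)), so it does not yield O(issue_refund).
No other premise forces O(issue_refund). An ideal world satisfying every premise can still have issue_refund false, so O(issue_refund) is not derivable.

No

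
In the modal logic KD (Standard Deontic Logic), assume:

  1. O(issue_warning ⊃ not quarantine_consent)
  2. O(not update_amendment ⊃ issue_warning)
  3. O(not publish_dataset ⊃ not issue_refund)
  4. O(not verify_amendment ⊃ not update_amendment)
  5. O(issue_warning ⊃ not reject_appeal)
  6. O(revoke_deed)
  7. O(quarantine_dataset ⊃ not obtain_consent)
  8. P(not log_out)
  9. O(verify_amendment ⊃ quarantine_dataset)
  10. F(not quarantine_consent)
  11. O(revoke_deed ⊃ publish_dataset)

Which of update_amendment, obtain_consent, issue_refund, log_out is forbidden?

obtain_consent

Premise 10 is F(not quarantine_consent), i.e. O(quarantine_consent).
The contrapositive of premise 1 (O(issue_warning ⊃ not quarantine_consent)) is O(quarantine_consent ⊃ not issue_warning), and O(quarantine_consent) is already established, so O(not issue_warning).
The contrapositive of premise 2 (O(not update_amendment ⊃ issue_warning)) is O(not issue_warning ⊃ update_amendment), and O(not issue_warning) is already established, so O(update_amendment).
Premise 4, O(not verify_amendment ⊃ not update_amendment), contraposes to O(update_amendment ⊃ verify_amendment); with O(update_amendment) we get O(verify_amendment).
Premise 9 is O(verify_amendment ⊃ quarantine_dataset); since O(verify_amendment), deontic closure gives O(quarantine_dataset).
With premise 7, O(quarantine_dataset ⊃ not obtain_consent), the K-axiom yields O(not obtain_consent).
So O(not obtain_consent) holds, i.e. obtain_consent is forbidden. None of the other listed options is forbidden under the premises.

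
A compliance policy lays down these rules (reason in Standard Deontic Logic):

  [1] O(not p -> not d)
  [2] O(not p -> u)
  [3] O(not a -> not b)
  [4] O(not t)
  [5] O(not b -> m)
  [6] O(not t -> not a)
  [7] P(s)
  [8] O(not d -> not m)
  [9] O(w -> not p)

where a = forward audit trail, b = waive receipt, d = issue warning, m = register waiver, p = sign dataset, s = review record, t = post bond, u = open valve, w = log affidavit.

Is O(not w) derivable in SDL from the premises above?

Yes

From premise 4 we have O(not t).
Applying K to premise 6 (O(not t -> not a)) and O(not t) yields O(not a).
Applying K to premise 3 (O(not a -> not b)) and O(not a) yields O(not b).
Premise 5 is O(not b -> m); since O(not b), deontic closure gives O(m).
Premise 8 is O(not d -> not m); contrapositively O(m -> d). Since O(m) holds, K gives O(d).
The contrapositive of premise 1 (O(not p -> not d)) is O(d -> p), and O(d) is already established, so O(p).
Premise 9, O(w -> not p), contraposes to O(p -> not w); with O(p) we get O(not w).
Premises 2, 7 do not contribute to this derivation.
So O(not w) follows.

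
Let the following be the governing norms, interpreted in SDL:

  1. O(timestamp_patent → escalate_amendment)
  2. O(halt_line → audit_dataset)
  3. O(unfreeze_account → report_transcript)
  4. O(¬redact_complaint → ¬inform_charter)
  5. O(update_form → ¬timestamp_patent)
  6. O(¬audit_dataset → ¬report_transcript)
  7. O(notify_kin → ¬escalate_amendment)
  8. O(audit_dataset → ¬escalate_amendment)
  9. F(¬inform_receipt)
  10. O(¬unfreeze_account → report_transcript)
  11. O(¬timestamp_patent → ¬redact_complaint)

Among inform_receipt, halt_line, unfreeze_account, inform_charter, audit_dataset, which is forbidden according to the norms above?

inform_charter

By case analysis on unfreeze_account: premise 3 gives O(unfreeze_account → report_transcript) and premise 10 gives O(¬unfreeze_account → report_transcript), so O(report_transcript) either way.
Premise 6, O(¬audit_dataset → ¬report_transcript), contraposes to O(report_transcript → audit_dataset); with O(report_transcript) we get O(audit_dataset).
From O(audit_dataset) and premise 8, O(audit_dataset → ¬escalate_amendment), we obtain O(¬escalate_amendment).
Premise 1 is O(timestamp_patent → escalate_amendment); contrapositively O(¬escalate_amendment → ¬timestamp_patent). Since O(¬escalate_amendment) holds, K gives O(¬timestamp_patent).
With premise 11, O(¬timestamp_patent → ¬redact_complaint), the K-axiom yields O(¬redact_complaint).
From O(¬redact_complaint) and premise 4, O(¬redact_complaint → ¬inform_charter), we obtain O(¬inform_charter).
So O(¬inform_charter) holds, i.e. inform_charter is forbidden. None of the other listed options is forbidden under the premises.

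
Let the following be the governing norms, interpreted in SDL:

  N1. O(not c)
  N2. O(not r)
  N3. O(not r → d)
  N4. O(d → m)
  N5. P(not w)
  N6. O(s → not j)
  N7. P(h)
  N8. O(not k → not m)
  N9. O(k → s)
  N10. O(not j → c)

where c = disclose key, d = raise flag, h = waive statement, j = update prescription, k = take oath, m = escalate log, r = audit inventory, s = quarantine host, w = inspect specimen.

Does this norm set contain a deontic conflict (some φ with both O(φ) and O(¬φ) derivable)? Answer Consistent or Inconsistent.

Inconsistent

Premise 1 states O(not c) outright.
Premise 10 is O(not j → c); contrapositively O(not c → j). Since O(not c) holds, K gives O(j).
The contrapositive of premise 6 (O(s → not j)) is O(j → not s), and O(j) is already established, so O(not s).
Premise 9 is O(k → s); contrapositively O(not s → not k). Since O(not s) holds, K gives O(not k).
From O(not k) and premise 8, O(not k → not m), we obtain O(not m).
The contrapositive of premise 4 (O(d → m)) is O(not m → not d), and O(not m) is already established, so O(not d).
Premise 3 is O(not r → d); contrapositively O(not d → r). Since O(not d) holds, K gives O(r).
But premise 2 directly asserts O(not r).
We now have both O(r) and O(not r) — r is simultaneously obligatory and forbidden, violating the D-axiom.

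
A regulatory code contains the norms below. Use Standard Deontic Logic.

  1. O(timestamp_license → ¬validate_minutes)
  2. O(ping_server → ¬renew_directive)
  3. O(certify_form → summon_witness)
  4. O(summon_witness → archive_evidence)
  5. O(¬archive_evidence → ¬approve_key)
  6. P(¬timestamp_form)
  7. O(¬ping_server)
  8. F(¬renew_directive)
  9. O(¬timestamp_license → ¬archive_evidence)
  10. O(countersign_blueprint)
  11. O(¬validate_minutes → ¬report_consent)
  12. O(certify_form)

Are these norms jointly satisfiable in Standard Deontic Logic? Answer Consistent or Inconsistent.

Premise 2 is O(ping_server → ¬renew_directive), but O(ping_server) is not derivable from the premises, so it does not yield O(¬renew_directive).
So O(¬renew_directive) is not derivable, and the apparent clash with O(renew_directive) does not arise.
A world satisfying every obligation exists (e.g. approve_key=false, archive_evidence=true, certify_form=true, countersign_blueprint=true, ping_server=false, renew_directive=true, report_consent=false, summon_witness=true, timestamp_form=false, timestamp_license=true, validate_minutes=false); no atom is both obligatory and forbidden, so the set is consistent.

Consistent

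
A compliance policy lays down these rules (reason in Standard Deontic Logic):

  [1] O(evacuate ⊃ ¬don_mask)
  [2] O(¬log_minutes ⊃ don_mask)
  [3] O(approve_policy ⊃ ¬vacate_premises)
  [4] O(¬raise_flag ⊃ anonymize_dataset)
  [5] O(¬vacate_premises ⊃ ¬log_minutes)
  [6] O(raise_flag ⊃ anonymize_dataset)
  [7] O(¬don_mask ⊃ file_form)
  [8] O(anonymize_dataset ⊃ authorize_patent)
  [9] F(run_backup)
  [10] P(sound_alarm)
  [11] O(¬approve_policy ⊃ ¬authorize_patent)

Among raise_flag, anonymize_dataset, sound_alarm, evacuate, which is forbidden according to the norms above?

Premises 6 and 4 cover both cases: O(raise_flag ⊃ anonymize_dataset) and O(¬raise_flag ⊃ anonymize_dataset). Since raise_flag ∨ ¬raise_flag is a tautology, O(anonymize_dataset) follows.
With premise 8, O(anonymize_dataset ⊃ authorize_patent), the K-axiom yields O(authorize_patent).
Premise 11, O(¬approve_policy ⊃ ¬authorize_patent), contraposes to O(authorize_patent ⊃ approve_policy); with O(authorize_patent) we get O(approve_policy).
Applying K to premise 3 (O(approve_policy ⊃ ¬vacate_premises)) and O(approve_policy) yields O(¬vacate_premises).
With premise 5, O(¬vacate_premises ⊃ ¬log_minutes), the K-axiom yields O(¬log_minutes).
With premise 2, O(¬log_minutes ⊃ don_mask), the K-axiom yields O(don_mask).
The contrapositive of premise 1 (O(evacuate ⊃ ¬don_mask)) is O(don_mask ⊃ ¬evacuate), and O(don_mask) is already established, so O(¬evacuate).
So O(¬evacuate) holds, i.e. evacuate is forbidden. None of the other listed options is forbidden under the premises.

evacuate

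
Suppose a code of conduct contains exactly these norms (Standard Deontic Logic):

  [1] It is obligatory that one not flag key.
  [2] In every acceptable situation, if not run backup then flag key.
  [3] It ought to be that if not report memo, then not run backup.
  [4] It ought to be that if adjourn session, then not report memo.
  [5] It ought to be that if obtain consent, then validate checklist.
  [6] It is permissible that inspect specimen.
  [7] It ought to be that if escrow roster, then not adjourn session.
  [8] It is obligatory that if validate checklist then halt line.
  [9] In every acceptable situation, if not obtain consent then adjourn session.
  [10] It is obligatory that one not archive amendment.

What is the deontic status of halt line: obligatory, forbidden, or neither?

From premise 1 we have O(¬flag_key).
Premise 2 is O(¬run_backup → flag_key); contrapositively O(¬flag_key → run_backup). Since O(¬flag_key) holds, K gives O(run_backup).
Premise 3 is O(¬report_memo → ¬run_backup); contrapositively O(run_backup → report_memo). Since O(run_backup) holds, K gives O(report_memo).
The contrapositive of premise 4 (O(adjourn_session → ¬report_memo)) is O(report_memo → ¬adjourn_session), and O(report_memo) is already established, so O(¬adjourn_session).
The contrapositive of premise 9 (O(¬obtain_consent → adjourn_session)) is O(¬adjourn_session → obtain_consent), and O(¬adjourn_session) is already established, so O(obtain_consent).
Applying K to premise 5 (O(obtain_consent → validate_checklist)) and O(obtain_consent) yields O(validate_checklist).
With premise 8, O(validate_checklist → halt_line), the K-axiom yields O(halt_line).
Premises 6, 7, 10 do not contribute to this derivation.
Hence halt_line is obligatory.

Obligatory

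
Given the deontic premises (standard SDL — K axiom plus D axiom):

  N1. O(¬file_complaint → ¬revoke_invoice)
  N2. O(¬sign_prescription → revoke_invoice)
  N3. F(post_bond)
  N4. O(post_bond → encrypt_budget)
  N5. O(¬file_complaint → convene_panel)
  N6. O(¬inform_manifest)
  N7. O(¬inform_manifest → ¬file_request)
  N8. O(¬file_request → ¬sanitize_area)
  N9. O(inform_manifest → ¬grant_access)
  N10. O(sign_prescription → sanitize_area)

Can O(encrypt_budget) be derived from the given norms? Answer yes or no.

Premise 4 is O(post_bond → encrypt_budget), but O(post_bond) is not derivable from the premises, so it does not yield O(encrypt_budget).
No other premise forces O(encrypt_budget). An ideal world satisfying every premise can still have encrypt_budget false, so O(encrypt_budget) is not derivable.

No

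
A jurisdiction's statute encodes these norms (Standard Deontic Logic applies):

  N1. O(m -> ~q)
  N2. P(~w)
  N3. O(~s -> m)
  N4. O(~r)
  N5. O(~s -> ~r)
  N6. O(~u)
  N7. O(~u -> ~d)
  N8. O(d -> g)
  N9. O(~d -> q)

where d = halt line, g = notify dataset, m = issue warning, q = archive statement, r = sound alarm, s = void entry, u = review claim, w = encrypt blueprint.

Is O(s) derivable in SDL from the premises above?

Yes

Premise 6 states O(~u) outright.
From O(~u) and premise 7, O(~u -> ~d), we obtain O(~d).
From O(~d) and premise 9, O(~d -> q), we obtain O(q).
The contrapositive of premise 1 (O(m -> ~q)) is O(q -> ~m), and O(q) is already established, so O(~m).
Premise 3, O(~s -> m), contraposes to O(~m -> s); with O(~m) we get O(s).
Premises 2, 4, 5, 8 do not contribute to this derivation.
So O(s) follows.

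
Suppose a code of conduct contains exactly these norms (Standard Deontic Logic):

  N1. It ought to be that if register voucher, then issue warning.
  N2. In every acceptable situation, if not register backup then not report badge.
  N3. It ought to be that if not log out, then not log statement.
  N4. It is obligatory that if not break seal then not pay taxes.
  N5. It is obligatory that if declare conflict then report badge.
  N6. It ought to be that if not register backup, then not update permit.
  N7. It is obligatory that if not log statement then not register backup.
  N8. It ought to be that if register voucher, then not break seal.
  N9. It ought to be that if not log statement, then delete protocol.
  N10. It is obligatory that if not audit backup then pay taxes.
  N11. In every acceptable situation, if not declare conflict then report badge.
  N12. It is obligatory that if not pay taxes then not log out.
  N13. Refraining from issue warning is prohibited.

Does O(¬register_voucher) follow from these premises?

By case analysis on ¬declare_conflict: premise 11 gives O(¬declare_conflict → report_badge) and premise 5 gives O(declare_conflict → report_badge), so O(report_badge) either way.
The contrapositive of premise 2 (O(¬register_backup → ¬report_badge)) is O(report_badge → register_backup), and O(report_badge) is already established, so O(register_backup).
Premise 7, O(¬log_statement → ¬register_backup), contraposes to O(register_backup → log_statement); with O(register_backup) we get O(log_statement).
Premise 3, O(¬log_out → ¬log_statement), contraposes to O(log_statement → log_out); with O(log_statement) we get O(log_out).
Premise 12 is O(¬pay_taxes → ¬log_out); contrapositively O(log_out → pay_taxes). Since O(log_out) holds, K gives O(pay_taxes).
Premise 4, O(¬break_seal → ¬pay_taxes), contraposes to O(pay_taxes → break_seal); with O(pay_taxes) we get O(break_seal).
Premise 8 is O(register_voucher → ¬break_seal); contrapositively O(break_seal → ¬register_voucher). Since O(break_seal) holds, K gives O(¬register_voucher).
Premises 1, 6, 9, 10, 13 do not contribute to this derivation.
So O(¬register_voucher) follows.

Yes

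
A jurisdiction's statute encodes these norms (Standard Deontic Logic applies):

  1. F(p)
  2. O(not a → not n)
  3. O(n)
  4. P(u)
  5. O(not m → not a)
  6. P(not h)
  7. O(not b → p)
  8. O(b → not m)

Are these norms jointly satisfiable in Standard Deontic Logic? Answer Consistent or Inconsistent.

From premise 3 we have O(n).
The contrapositive of premise 2 (O(not a → not n)) is O(n → a), and O(n) is already established, so O(a).
The contrapositive of premise 5 (O(not m → not a)) is O(a → m), and O(a) is already established, so O(m).
The contrapositive of premise 8 (O(b → not m)) is O(m → not b), and O(m) is already established, so O(not b).
From O(not b) and premise 7, O(not b → p), we obtain O(p).
But premise 1, F(p), means O(not p).
We now have both O(p) and O(not p) — p is simultaneously obligatory and forbidden, violating the D-axiom.

Inconsistent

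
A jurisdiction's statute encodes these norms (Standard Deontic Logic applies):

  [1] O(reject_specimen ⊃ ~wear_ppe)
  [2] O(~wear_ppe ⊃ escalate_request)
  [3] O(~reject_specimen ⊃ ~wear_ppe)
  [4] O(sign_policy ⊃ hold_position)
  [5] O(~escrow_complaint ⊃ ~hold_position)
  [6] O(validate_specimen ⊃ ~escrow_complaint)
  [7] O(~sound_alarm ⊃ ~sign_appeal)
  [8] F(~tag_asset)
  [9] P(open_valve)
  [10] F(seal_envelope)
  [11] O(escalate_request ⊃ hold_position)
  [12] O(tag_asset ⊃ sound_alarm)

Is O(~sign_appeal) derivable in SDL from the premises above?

Premise 7 is O(~sound_alarm ⊃ ~sign_appeal), but O(~sound_alarm) is not derivable from the premises, so it does not yield O(~sign_appeal).
No other premise forces O(~sign_appeal). An ideal world satisfying every premise can still have ~sign_appeal false, so O(~sign_appeal) is not derivable.

No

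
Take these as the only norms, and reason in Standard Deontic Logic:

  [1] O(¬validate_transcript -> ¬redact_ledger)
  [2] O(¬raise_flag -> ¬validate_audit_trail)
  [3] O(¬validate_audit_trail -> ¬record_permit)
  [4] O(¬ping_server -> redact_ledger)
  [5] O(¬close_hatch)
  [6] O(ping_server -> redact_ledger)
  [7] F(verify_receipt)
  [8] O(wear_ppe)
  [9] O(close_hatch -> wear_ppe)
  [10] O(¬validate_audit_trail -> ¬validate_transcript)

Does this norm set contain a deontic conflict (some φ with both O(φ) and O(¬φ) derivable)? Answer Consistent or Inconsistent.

Premise 9 is O(close_hatch -> wear_ppe); even if O(wear_ppe) held, inferring O(close_hatch) would be affirming the consequent — invalid.
So O(close_hatch) is not derivable, and the apparent clash with O(¬close_hatch) does not arise.
A world satisfying every obligation exists (e.g. close_hatch=false, ping_server=false, raise_flag=true, record_permit=false, redact_ledger=true, validate_audit_trail=true, validate_transcript=true, verify_receipt=false, wear_ppe=true); no atom is both obligatory and forbidden, so the set is consistent.

Consistent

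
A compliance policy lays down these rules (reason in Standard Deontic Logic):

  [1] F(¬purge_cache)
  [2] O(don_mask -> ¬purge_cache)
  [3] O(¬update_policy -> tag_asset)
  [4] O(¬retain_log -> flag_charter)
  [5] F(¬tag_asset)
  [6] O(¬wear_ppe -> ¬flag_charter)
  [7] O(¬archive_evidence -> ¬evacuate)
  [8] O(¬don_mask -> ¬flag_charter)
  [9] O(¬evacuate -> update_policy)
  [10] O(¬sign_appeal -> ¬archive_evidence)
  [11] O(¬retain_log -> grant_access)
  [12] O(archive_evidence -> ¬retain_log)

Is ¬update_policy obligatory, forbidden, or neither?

Forbidden

Premise 1, F(¬purge_cache), is equivalent to O(purge_cache).
Premise 2, O(don_mask -> ¬purge_cache), contraposes to O(purge_cache -> ¬don_mask); with O(purge_cache) we get O(¬don_mask).
With premise 8, O(¬don_mask -> ¬flag_charter), the K-axiom yields O(¬flag_charter).
The contrapositive of premise 4 (O(¬retain_log -> flag_charter)) is O(¬flag_charter -> retain_log), and O(¬flag_charter) is already established, so O(retain_log).
Premise 12, O(archive_evidence -> ¬retain_log), contraposes to O(retain_log -> ¬archive_evidence); with O(retain_log) we get O(¬archive_evidence).
Applying K to premise 7 (O(¬archive_evidence -> ¬evacuate)) and O(¬archive_evidence) yields O(¬evacuate).
Premise 9 is O(¬evacuate -> update_policy); since O(¬evacuate), deontic closure gives O(update_policy).
Premises 3, 5, 6, 10, 11 do not contribute to this derivation.
Thus O(update_policy), which is F(¬update_policy): ¬update_policy is forbidden.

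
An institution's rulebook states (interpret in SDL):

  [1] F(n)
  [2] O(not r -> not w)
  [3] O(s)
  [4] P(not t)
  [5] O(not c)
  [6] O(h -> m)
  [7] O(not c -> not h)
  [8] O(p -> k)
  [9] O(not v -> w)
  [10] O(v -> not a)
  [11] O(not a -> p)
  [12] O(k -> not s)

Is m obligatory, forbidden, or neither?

Neither

Premise 6 is O(h -> m), but O(h) is not derivable from the premises, so it does not yield O(m).
No premise or chain of K-axiom applications forces O(m), and none forces O(not m). So m is neither obligatory nor forbidden under these norms.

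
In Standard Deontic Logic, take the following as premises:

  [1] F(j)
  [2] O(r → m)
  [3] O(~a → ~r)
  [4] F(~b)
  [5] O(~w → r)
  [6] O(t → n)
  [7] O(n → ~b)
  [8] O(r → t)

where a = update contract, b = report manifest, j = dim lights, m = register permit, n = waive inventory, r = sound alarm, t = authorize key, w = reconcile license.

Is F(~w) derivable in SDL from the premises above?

Premise 4 is F(~b), i.e. O(b).
Premise 7, O(n → ~b), contraposes to O(b → ~n); with O(b) we get O(~n).
The contrapositive of premise 6 (O(t → n)) is O(~n → ~t), and O(~n) is already established, so O(~t).
The contrapositive of premise 8 (O(r → t)) is O(~t → ~r), and O(~t) is already established, so O(~r).
The contrapositive of premise 5 (O(~w → r)) is O(~r → w), and O(~r) is already established, so O(w).
Premises 1, 2, 3 do not contribute to this derivation.
So O(w) holds, i.e. F(~w). The claim follows.

Yes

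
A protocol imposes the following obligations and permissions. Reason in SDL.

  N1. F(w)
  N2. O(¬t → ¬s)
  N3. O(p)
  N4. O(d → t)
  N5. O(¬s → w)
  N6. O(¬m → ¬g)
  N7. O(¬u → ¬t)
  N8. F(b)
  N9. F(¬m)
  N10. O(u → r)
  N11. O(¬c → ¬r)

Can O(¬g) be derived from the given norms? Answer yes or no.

Premise 6 is O(¬m → ¬g), but O(¬m) is not derivable from the premises, so it does not yield O(¬g).
No other premise forces O(¬g). An ideal world satisfying every premise can still have ¬g false, so O(¬g) is not derivable.

No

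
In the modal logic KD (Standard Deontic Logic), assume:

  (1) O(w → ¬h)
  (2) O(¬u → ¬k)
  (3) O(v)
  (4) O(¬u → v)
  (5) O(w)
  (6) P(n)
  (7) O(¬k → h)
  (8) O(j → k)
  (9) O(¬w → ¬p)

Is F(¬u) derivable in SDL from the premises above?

Yes

Premise 5 gives O(w).
Applying K to premise 1 (O(w → ¬h)) and O(w) yields O(¬h).
The contrapositive of premise 7 (O(¬k → h)) is O(¬h → k), and O(¬h) is already established, so O(k).
The contrapositive of premise 2 (O(¬u → ¬k)) is O(k → u), and O(k) is already established, so O(u).
Premises 3, 4, 6, 8, 9 do not contribute to this derivation.
So O(u) holds, i.e. F(¬u). The claim follows.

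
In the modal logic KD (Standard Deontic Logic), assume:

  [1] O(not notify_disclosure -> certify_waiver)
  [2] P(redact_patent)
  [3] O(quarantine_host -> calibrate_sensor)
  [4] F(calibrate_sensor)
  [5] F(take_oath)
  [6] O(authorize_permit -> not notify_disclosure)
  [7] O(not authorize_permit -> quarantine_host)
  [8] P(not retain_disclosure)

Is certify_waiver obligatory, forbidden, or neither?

Premise 4 is F(calibrate_sensor), i.e. O(not calibrate_sensor).
Premise 3, O(quarantine_host -> calibrate_sensor), contraposes to O(not calibrate_sensor -> not quarantine_host); with O(not calibrate_sensor) we get O(not quarantine_host).
The contrapositive of premise 7 (O(not authorize_permit -> quarantine_host)) is O(not quarantine_host -> authorize_permit), and O(not quarantine_host) is already established, so O(authorize_permit).
Applying K to premise 6 (O(authorize_permit -> not notify_disclosure)) and O(authorize_permit) yields O(not notify_disclosure).
Premise 1 is O(not notify_disclosure -> certify_waiver); since O(not notify_disclosure), deontic closure gives O(certify_waiver).
Premises 2, 5, 8 do not contribute to this derivation.
Hence certify_waiver is obligatory.

Obligatory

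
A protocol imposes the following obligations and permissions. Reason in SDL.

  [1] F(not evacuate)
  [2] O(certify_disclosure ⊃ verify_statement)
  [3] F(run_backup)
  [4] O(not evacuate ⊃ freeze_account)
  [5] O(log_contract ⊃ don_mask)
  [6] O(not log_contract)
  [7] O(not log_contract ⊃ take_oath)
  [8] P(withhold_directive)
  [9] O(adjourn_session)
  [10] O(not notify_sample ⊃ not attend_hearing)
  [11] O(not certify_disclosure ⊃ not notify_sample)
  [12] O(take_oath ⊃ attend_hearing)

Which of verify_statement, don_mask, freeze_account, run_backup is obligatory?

verify_statement

Premise 6 states O(not log_contract) outright.
With premise 7, O(not log_contract ⊃ take_oath), the K-axiom yields O(take_oath).
Applying K to premise 12 (O(take_oath ⊃ attend_hearing)) and O(take_oath) yields O(attend_hearing).
The contrapositive of premise 10 (O(not notify_sample ⊃ not attend_hearing)) is O(attend_hearing ⊃ notify_sample), and O(attend_hearing) is already established, so O(notify_sample).
Premise 11 is O(not certify_disclosure ⊃ not notify_sample); contrapositively O(notify_sample ⊃ certify_disclosure). Since O(notify_sample) holds, K gives O(certify_disclosure).
Applying K to premise 2 (O(certify_disclosure ⊃ verify_statement)) and O(certify_disclosure) yields O(verify_statement).
So O(verify_statement) holds — verify_statement is obligatory. None of the other listed options is made obligatory by any chain of premises.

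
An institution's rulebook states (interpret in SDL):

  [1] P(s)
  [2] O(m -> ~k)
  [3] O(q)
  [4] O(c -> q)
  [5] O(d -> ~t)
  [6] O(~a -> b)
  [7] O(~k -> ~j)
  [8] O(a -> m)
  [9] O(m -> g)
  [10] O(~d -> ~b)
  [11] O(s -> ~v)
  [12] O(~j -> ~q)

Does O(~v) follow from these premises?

Premise 11 is O(s -> ~v), but O(s) is not derivable from the premises (the permission P(s) asserts only ~O(~s), not O(s)), so it does not yield O(~v).
No other premise forces O(~v). An ideal world satisfying every premise can still have ~v false, so O(~v) is not derivable.

No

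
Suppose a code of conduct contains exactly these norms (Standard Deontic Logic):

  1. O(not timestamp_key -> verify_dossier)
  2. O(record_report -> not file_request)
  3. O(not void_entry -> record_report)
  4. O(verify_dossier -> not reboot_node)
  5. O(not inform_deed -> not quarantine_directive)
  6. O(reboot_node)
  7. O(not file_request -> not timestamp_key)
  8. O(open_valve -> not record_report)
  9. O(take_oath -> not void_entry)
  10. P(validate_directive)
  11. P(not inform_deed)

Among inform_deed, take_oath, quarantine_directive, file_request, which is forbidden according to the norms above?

take_oath

Premise 6 gives O(reboot_node).
Premise 4, O(verify_dossier -> not reboot_node), contraposes to O(reboot_node -> not verify_dossier); with O(reboot_node) we get O(not verify_dossier).
Premise 1, O(not timestamp_key -> verify_dossier), contraposes to O(not verify_dossier -> timestamp_key); with O(not verify_dossier) we get O(timestamp_key).
Premise 7 is O(not file_request -> not timestamp_key); contrapositively O(timestamp_key -> file_request). Since O(timestamp_key) holds, K gives O(file_request).
The contrapositive of premise 2 (O(record_report -> not file_request)) is O(file_request -> not record_report), and O(file_request) is already established, so O(not record_report).
Premise 3 is O(not void_entry -> record_report); contrapositively O(not record_report -> void_entry). Since O(not record_report) holds, K gives O(void_entry).
The contrapositive of premise 9 (O(take_oath -> not void_entry)) is O(void_entry -> not take_oath), and O(void_entry) is already established, so O(not take_oath).
So O(not take_oath) holds, i.e. take_oath is forbidden. None of the other listed options is forbidden under the premises.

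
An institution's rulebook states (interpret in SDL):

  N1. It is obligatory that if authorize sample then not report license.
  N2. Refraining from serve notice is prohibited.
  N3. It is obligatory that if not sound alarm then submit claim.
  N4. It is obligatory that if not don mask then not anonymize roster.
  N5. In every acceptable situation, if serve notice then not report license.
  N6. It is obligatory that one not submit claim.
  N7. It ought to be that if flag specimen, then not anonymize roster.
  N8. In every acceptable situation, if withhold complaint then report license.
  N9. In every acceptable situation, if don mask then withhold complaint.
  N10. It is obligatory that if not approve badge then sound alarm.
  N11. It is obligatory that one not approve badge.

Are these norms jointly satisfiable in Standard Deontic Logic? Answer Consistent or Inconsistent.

Consistent

Premise 3 is O(¬sound_alarm → submit_claim), but O(¬sound_alarm) is not derivable from the premises, so it does not yield O(submit_claim).
So O(submit_claim) is not derivable, and the apparent clash with O(¬submit_claim) does not arise.
A world satisfying every obligation exists (e.g. anonymize_roster=false, approve_badge=false, authorize_sample=false, don_mask=false, flag_specimen=false, report_license=false, serve_notice=true, sound_alarm=true, submit_claim=false, withhold_complaint=false); no atom is both obligatory and forbidden, so the set is consistent.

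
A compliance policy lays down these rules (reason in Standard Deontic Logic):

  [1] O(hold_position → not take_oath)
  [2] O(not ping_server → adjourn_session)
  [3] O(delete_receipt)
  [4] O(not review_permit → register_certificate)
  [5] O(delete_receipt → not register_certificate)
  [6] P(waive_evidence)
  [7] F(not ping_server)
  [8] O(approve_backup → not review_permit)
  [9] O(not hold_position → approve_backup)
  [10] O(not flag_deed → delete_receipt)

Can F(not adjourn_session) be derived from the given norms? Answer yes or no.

Premise 2 is O(not ping_server → adjourn_session), but O(not ping_server) is not derivable from the premises, so it does not yield O(adjourn_session).
No other premise forces O(adjourn_session). An ideal world satisfying every premise can still have not adjourn_session true, so F(not adjourn_session) is not derivable.

No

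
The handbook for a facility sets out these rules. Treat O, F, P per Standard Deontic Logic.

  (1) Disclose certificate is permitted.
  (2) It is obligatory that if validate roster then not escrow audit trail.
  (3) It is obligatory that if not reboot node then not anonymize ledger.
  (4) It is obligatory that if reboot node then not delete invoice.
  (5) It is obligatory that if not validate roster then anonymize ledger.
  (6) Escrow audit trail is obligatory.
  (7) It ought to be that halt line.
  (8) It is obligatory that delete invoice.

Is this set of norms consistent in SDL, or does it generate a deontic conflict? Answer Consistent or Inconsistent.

Inconsistent

Premise 8 gives O(delete_invoice).
Premise 4, O(reboot_node → ¬delete_invoice), contraposes to O(delete_invoice → ¬reboot_node); with O(delete_invoice) we get O(¬reboot_node).
Applying K to premise 3 (O(¬reboot_node → ¬anonymize_ledger)) and O(¬reboot_node) yields O(¬anonymize_ledger).
Premise 5 is O(¬validate_roster → anonymize_ledger); contrapositively O(¬anonymize_ledger → validate_roster). Since O(¬anonymize_ledger) holds, K gives O(validate_roster).
With premise 2, O(validate_roster → ¬escrow_audit_trail), the K-axiom yields O(¬escrow_audit_trail).
However, premise 6 gives O(escrow_audit_trail).
We now have both O(¬escrow_audit_trail) and O(escrow_audit_trail) — escrow_audit_trail is simultaneously obligatory and forbidden, violating the D-axiom.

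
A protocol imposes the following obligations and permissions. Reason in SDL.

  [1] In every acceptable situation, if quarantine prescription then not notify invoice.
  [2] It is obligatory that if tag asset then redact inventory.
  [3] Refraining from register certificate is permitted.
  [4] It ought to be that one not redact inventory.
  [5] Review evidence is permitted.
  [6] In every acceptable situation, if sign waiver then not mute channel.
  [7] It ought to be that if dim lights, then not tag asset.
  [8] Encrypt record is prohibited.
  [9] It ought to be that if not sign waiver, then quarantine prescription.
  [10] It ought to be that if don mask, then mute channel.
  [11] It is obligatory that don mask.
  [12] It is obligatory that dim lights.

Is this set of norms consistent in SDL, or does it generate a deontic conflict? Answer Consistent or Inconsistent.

Consistent

Premise 2 is O(tag_asset → redact_inventory), but O(tag_asset) is not derivable from the premises, so it does not yield O(redact_inventory).
So O(redact_inventory) is not derivable, and the apparent clash with O(¬redact_inventory) does not arise.
A world satisfying every obligation exists (e.g. dim_lights=true, don_mask=true, encrypt_record=false, mute_channel=true, notify_invoice=false, quarantine_prescription=true, redact_inventory=false, register_certificate=false, review_evidence=false, sign_waiver=false, tag_asset=false); no atom is both obligatory and forbidden, so the set is consistent.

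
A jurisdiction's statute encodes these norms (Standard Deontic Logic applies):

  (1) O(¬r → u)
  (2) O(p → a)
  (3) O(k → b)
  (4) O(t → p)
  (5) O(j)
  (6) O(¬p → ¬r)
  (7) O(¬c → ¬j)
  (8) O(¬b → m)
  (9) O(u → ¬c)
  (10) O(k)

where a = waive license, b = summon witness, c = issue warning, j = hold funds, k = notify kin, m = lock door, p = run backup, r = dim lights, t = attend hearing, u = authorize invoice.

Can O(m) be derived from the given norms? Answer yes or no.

No

Premise 8 is O(¬b → m), but O(¬b) is not derivable from the premises, so it does not yield O(m).
No other premise forces O(m). An ideal world satisfying every premise can still have m false, so O(m) is not derivable.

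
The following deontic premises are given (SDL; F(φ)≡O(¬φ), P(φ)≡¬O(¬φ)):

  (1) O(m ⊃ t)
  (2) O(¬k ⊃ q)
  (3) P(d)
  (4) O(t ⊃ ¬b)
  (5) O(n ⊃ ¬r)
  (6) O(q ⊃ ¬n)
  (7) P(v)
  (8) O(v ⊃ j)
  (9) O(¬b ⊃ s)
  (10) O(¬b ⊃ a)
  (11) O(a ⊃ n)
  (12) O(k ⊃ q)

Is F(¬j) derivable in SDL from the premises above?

No

Premise 8 is O(v ⊃ j), but O(v) is not derivable from the premises (the permission P(v) asserts only ¬O(¬v), not O(v)), so it does not yield O(j).
No other premise forces O(j). An ideal world satisfying every premise can still have ¬j true, so F(¬j) is not derivable.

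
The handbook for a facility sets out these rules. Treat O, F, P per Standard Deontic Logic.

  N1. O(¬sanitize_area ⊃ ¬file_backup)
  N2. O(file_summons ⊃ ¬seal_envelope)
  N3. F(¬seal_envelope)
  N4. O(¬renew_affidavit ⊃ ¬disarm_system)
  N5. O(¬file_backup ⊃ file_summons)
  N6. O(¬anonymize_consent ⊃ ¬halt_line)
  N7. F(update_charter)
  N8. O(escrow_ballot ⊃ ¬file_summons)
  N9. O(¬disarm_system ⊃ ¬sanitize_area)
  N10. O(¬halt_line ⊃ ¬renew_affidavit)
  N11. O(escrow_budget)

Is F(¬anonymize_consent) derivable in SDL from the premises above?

Premise 3 is F(¬seal_envelope), i.e. O(seal_envelope).
The contrapositive of premise 2 (O(file_summons ⊃ ¬seal_envelope)) is O(seal_envelope ⊃ ¬file_summons), and O(seal_envelope) is already established, so O(¬file_summons).
Premise 5, O(¬file_backup ⊃ file_summons), contraposes to O(¬file_summons ⊃ file_backup); with O(¬file_summons) we get O(file_backup).
Premise 1, O(¬sanitize_area ⊃ ¬file_backup), contraposes to O(file_backup ⊃ sanitize_area); with O(file_backup) we get O(sanitize_area).
Premise 9, O(¬disarm_system ⊃ ¬sanitize_area), contraposes to O(sanitize_area ⊃ disarm_system); with O(sanitize_area) we get O(disarm_system).
Premise 4, O(¬renew_affidavit ⊃ ¬disarm_system), contraposes to O(disarm_system ⊃ renew_affidavit); with O(disarm_system) we get O(renew_affidavit).
Premise 10, O(¬halt_line ⊃ ¬renew_affidavit), contraposes to O(renew_affidavit ⊃ halt_line); with O(renew_affidavit) we get O(halt_line).
Premise 6 is O(¬anonymize_consent ⊃ ¬halt_line); contrapositively O(halt_line ⊃ anonymize_consent). Since O(halt_line) holds, K gives O(anonymize_consent).
Premises 7, 8, 11 do not contribute to this derivation.
So O(anonymize_consent) holds, i.e. F(¬anonymize_consent). The claim follows.

Yes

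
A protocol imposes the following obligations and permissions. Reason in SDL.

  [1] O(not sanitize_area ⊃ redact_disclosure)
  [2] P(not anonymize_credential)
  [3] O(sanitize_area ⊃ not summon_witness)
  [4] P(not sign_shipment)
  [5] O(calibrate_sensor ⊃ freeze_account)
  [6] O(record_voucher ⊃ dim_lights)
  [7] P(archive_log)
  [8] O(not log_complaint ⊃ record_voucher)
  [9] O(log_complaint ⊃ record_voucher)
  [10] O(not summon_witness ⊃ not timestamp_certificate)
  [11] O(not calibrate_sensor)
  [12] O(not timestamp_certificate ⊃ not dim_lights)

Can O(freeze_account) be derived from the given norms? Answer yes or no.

No

Premise 5 is O(calibrate_sensor ⊃ freeze_account), but O(calibrate_sensor) is not derivable from the premises, so it does not yield O(freeze_account).
No other premise forces O(freeze_account). An ideal world satisfying every premise can still have freeze_account false, so O(freeze_account) is not derivable.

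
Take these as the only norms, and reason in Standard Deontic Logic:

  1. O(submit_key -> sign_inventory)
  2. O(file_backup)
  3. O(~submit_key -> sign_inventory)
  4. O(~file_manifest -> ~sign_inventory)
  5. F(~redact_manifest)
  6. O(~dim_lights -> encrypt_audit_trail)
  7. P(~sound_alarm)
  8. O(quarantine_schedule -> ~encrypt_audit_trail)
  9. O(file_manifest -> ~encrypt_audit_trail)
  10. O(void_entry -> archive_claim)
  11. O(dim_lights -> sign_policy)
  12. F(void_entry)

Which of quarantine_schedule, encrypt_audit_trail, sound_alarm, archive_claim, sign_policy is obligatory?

Premises 1 and 3 are O(submit_key -> sign_inventory) and O(~submit_key -> sign_inventory); every ideal world satisfies submit_key or ~submit_key, so in either case sign_inventory holds — hence O(sign_inventory).
The contrapositive of premise 4 (O(~file_manifest -> ~sign_inventory)) is O(sign_inventory -> file_manifest), and O(sign_inventory) is already established, so O(file_manifest).
Applying K to premise 9 (O(file_manifest -> ~encrypt_audit_trail)) and O(file_manifest) yields O(~encrypt_audit_trail).
The contrapositive of premise 6 (O(~dim_lights -> encrypt_audit_trail)) is O(~encrypt_audit_trail -> dim_lights), and O(~encrypt_audit_trail) is already established, so O(dim_lights).
From O(dim_lights) and premise 11, O(dim_lights -> sign_policy), we obtain O(sign_policy).
So O(sign_policy) holds — sign_policy is obligatory. None of the other listed options is made obligatory by any chain of premises.

sign_policy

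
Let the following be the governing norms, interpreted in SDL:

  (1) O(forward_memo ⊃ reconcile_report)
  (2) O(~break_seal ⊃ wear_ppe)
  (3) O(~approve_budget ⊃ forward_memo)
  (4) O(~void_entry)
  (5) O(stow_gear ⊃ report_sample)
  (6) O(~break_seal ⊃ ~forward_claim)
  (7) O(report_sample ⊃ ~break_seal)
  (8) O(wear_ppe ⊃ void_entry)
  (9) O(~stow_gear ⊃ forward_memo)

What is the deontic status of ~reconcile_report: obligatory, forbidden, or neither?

From premise 4 we have O(~void_entry).
The contrapositive of premise 8 (O(wear_ppe ⊃ void_entry)) is O(~void_entry ⊃ ~wear_ppe), and O(~void_entry) is already established, so O(~wear_ppe).
Premise 2 is O(~break_seal ⊃ wear_ppe); contrapositively O(~wear_ppe ⊃ break_seal). Since O(~wear_ppe) holds, K gives O(break_seal).
Premise 7 is O(report_sample ⊃ ~break_seal); contrapositively O(break_seal ⊃ ~report_sample). Since O(break_seal) holds, K gives O(~report_sample).
Premise 5, O(stow_gear ⊃ report_sample), contraposes to O(~report_sample ⊃ ~stow_gear); with O(~report_sample) we get O(~stow_gear).
Premise 9 is O(~stow_gear ⊃ forward_memo); since O(~stow_gear), deontic closure gives O(forward_memo).
Premise 1 is O(forward_memo ⊃ reconcile_report); since O(forward_memo), deontic closure gives O(reconcile_report).
Premises 3, 6 do not contribute to this derivation.
Thus O(reconcile_report), which is F(~reconcile_report): ~reconcile_report is forbidden.

Forbidden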